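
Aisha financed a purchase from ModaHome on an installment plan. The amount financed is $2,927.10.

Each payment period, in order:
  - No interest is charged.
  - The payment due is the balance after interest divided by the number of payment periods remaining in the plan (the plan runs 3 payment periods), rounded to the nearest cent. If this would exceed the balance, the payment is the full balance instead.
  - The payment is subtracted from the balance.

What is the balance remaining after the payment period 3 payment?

Payment period 1: opening $2,927.10; payment $975.70; balance $1,951.40
Payment period 2: opening $1,951.40; payment $975.70; balance $975.70
Payment period 3: opening $975.70; payment $975.70; balance $0.00

$0.00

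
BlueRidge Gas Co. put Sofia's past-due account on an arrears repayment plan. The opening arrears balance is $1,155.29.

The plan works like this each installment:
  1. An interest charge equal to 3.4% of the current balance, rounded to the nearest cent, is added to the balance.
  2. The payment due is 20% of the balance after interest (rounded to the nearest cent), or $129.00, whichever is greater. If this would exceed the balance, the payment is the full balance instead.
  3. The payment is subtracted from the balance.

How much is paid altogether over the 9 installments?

$1,329.21

Installment 1: $1,155.29 +$39.28 interest = $1,194.57; pay $238.91 → $955.66
Installment 2: $955.66 +$32.49 interest = $988.15; pay $197.63 → $790.52
Installment 3: $790.52 +$26.88 interest = $817.40; pay $163.48 → $653.92
Installment 4: $653.92 +$22.23 interest = $676.15; pay $135.23 → $540.92
Installment 5: $540.92 +$18.39 interest = $559.31; pay $129.00 → $430.31
Installment 6: $430.31 +$14.63 interest = $444.94; pay $129.00 → $315.94
Installment 7: $315.94 +$10.74 interest = $326.68; pay $129.00 → $197.68
Installment 8: $197.68 +$6.72 interest = $204.40; pay $129.00 → $75.40
Installment 9: $75.40 +$2.56 interest = $77.96; pay $77.96 → $0.00
Total paid: $1,329.21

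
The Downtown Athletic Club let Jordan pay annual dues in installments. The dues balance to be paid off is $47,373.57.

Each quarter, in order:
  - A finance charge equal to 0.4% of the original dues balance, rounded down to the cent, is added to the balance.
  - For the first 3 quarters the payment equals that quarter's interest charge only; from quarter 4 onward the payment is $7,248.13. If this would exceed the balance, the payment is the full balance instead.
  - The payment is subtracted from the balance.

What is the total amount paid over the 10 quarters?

$49,268.47

Quarter 1: $47,373.57 +$189.49 interest = $47,563.06; pay $189.49 → $47,373.57
Quarter 2: $47,373.57 +$189.49 interest = $47,563.06; pay $189.49 → $47,373.57
Quarter 3: $47,373.57 +$189.49 interest = $47,563.06; pay $189.49 → $47,373.57
Quarter 4: $47,373.57 +$189.49 interest = $47,563.06; pay $7,248.13 → $40,314.93
Quarter 5: $40,314.93 +$189.49 interest = $40,504.42; pay $7,248.13 → $33,256.29
Quarter 6: $33,256.29 +$189.49 interest = $33,445.78; pay $7,248.13 → $26,197.65
Quarter 7: $26,197.65 +$189.49 interest = $26,387.14; pay $7,248.13 → $19,139.01
Quarter 8: $19,139.01 +$189.49 interest = $19,328.50; pay $7,248.13 → $12,080.37
Quarter 9: $12,080.37 +$189.49 interest = $12,269.86; pay $7,248.13 → $5,021.73
Quarter 10: $5,021.73 +$189.49 interest = $5,211.22; pay $5,211.22 → $0.00
Total paid: $49,268.47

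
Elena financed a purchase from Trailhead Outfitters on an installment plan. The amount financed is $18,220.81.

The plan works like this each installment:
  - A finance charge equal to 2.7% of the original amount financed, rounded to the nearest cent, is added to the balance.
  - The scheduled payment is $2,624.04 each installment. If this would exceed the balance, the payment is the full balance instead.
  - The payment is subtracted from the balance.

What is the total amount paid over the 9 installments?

Installment 1: $18,220.81 +$491.96 interest = $18,712.77; pay $2,624.04 → $16,088.73
Installment 2: $16,088.73 +$491.96 interest = $16,580.69; pay $2,624.04 → $13,956.65
Installment 3: $13,956.65 +$491.96 interest = $14,448.61; pay $2,624.04 → $11,824.57
Installment 4: $11,824.57 +$491.96 interest = $12,316.53; pay $2,624.04 → $9,692.49
Installment 5: $9,692.49 +$491.96 interest = $10,184.45; pay $2,624.04 → $7,560.41
Installment 6: $7,560.41 +$491.96 interest = $8,052.37; pay $2,624.04 → $5,428.33
Installment 7: $5,428.33 +$491.96 interest = $5,920.29; pay $2,624.04 → $3,296.25
Installment 8: $3,296.25 +$491.96 interest = $3,788.21; pay $2,624.04 → $1,164.17
Installment 9: $1,164.17 +$491.96 interest = $1,656.13; pay $1,656.13 → $0.00
Total paid: $22,648.45

$22,648.45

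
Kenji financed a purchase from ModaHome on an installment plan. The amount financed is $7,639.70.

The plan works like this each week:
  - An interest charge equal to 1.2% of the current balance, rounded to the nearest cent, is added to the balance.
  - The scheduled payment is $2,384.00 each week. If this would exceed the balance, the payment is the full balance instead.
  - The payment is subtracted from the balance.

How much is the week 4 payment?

Week 1: opening $7,639.70; interest $91.68 → $7,731.38; payment $2,384.00; balance $5,347.38
Week 2: opening $5,347.38; interest $64.17 → $5,411.55; payment $2,384.00; balance $3,027.55
Week 3: opening $3,027.55; interest $36.33 → $3,063.88; payment $2,384.00; balance $679.88
Week 4: opening $679.88; interest $8.16 → $688.04; payment $688.04; balance $0.00

$688.04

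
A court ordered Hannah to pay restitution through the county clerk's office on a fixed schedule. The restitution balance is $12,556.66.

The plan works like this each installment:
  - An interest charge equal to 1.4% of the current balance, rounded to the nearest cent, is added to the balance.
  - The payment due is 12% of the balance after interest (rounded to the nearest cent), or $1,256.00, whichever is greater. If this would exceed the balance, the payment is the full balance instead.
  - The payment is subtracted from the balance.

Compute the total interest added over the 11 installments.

$1,011.16

Installment 1: $12,556.66 +$175.79 interest = $12,732.45; pay $1,527.89 → $11,204.56
Installment 2: $11,204.56 +$156.86 interest = $11,361.42; pay $1,363.37 → $9,998.05
Installment 3: $9,998.05 +$139.97 interest = $10,138.02; pay $1,256.00 → $8,882.02
Installment 4: $8,882.02 +$124.35 interest = $9,006.37; pay $1,256.00 → $7,750.37
Installment 5: $7,750.37 +$108.51 interest = $7,858.88; pay $1,256.00 → $6,602.88
Installment 6: $6,602.88 +$92.44 interest = $6,695.32; pay $1,256.00 → $5,439.32
Installment 7: $5,439.32 +$76.15 interest = $5,515.47; pay $1,256.00 → $4,259.47
Installment 8: $4,259.47 +$59.63 interest = $4,319.10; pay $1,256.00 → $3,063.10
Installment 9: $3,063.10 +$42.88 interest = $3,105.98; pay $1,256.00 → $1,849.98
Installment 10: $1,849.98 +$25.90 interest = $1,875.88; pay $1,256.00 → $619.88
Installment 11: $619.88 +$8.68 interest = $628.56; pay $628.56 → $0.00
Total interest: $175.79 + $156.86 + $139.97 + $124.35 + $108.51 + $92.44 + $76.15 + $59.63 + $42.88 + $25.90 + $8.68 = $1,011.16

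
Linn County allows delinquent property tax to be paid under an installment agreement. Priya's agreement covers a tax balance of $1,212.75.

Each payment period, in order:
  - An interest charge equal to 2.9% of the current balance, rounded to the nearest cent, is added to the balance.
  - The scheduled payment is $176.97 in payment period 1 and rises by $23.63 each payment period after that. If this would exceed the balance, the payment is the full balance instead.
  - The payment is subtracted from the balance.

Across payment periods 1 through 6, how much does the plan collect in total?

Payment period 1: opening $1,212.75; interest $35.17 → $1,247.92; payment $176.97; balance $1,070.95
Payment period 2: opening $1,070.95; interest $31.06 → $1,102.01; payment $200.60; balance $901.41
Payment period 3: opening $901.41; interest $26.14 → $927.55; payment $224.23; balance $703.32
Payment period 4: opening $703.32; interest $20.40 → $723.72; payment $247.86; balance $475.86
Payment period 5: opening $475.86; interest $13.80 → $489.66; payment $271.49; balance $218.17
Payment period 6: opening $218.17; interest $6.33 → $224.50; payment $224.50; balance $0.00
Total paid: $1,345.65

$1,345.65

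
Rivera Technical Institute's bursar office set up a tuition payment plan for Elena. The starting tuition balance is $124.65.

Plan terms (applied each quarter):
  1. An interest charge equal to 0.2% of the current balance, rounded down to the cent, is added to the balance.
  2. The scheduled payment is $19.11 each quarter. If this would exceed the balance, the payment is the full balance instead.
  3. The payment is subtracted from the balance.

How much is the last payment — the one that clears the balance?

$10.90

Quarter 1: $124.65 +$0.24 interest = $124.89; pay $19.11 → $105.78
Quarter 2: $105.78 +$0.21 interest = $105.99; pay $19.11 → $86.88
Quarter 3: $86.88 +$0.17 interest = $87.05; pay $19.11 → $67.94
Quarter 4: $67.94 +$0.13 interest = $68.07; pay $19.11 → $48.96
Quarter 5: $48.96 +$0.09 interest = $49.05; pay $19.11 → $29.94
Quarter 6: $29.94 +$0.05 interest = $29.99; pay $19.11 → $10.88
Quarter 7: $10.88 +$0.02 interest = $10.90; pay $10.90 → $0.00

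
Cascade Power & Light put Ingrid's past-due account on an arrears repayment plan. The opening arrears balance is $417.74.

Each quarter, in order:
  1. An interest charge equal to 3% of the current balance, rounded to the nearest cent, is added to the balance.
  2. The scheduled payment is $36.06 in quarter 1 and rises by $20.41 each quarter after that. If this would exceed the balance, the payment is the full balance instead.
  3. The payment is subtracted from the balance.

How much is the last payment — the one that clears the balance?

Quarter 1: opening $417.74; interest $12.53 → $430.27; payment $36.06; balance $394.21
Quarter 2: opening $394.21; interest $11.83 → $406.04; payment $56.47; balance $349.57
Quarter 3: opening $349.57; interest $10.49 → $360.06; payment $76.88; balance $283.18
Quarter 4: opening $283.18; interest $8.50 → $291.68; payment $97.29; balance $194.39
Quarter 5: opening $194.39; interest $5.83 → $200.22; payment $117.70; balance $82.52
Quarter 6: opening $82.52; interest $2.48 → $85.00; payment $85.00; balance $0.00

$85.00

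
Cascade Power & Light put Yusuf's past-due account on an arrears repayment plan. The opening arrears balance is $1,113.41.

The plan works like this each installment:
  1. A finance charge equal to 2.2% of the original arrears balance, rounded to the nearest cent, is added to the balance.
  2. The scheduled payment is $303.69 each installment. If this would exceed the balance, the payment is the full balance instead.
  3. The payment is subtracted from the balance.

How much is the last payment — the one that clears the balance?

$300.34

# | Opening | Interest | Payment | End bal
1 | $1,113.41 | $24.50 | $303.69 | $834.22
2 | $834.22 | $24.50 | $303.69 | $555.03
3 | $555.03 | $24.50 | $303.69 | $275.84
4 | $275.84 | $24.50 | $300.34 | $0.00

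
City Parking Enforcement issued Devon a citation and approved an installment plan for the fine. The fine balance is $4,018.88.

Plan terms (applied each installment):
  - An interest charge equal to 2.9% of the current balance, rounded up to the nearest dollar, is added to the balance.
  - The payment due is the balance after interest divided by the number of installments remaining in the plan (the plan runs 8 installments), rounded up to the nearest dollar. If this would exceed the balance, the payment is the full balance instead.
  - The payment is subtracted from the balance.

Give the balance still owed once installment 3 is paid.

$2,736.88

Installment 1: $4,018.88 +$117.00 interest = $4,135.88; pay $517.00 → $3,618.88
Installment 2: $3,618.88 +$105.00 interest = $3,723.88; pay $532.00 → $3,191.88
Installment 3: $3,191.88 +$93.00 interest = $3,284.88; pay $548.00 → $2,736.88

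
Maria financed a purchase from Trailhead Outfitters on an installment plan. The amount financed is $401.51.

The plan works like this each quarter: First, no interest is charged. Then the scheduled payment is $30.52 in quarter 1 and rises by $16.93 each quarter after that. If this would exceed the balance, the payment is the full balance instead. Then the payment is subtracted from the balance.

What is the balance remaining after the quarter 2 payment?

$323.54

Quarter 1: opening $401.51; payment $30.52; balance $370.99
Quarter 2: opening $370.99; payment $47.45; balance $323.54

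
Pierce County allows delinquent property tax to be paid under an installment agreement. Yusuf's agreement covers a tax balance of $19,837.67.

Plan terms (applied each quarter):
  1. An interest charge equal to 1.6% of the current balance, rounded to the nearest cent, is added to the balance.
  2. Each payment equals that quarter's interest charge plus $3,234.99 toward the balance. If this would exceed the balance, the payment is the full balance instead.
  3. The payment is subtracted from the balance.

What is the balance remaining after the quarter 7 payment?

Quarter 1: $19,837.67 +$317.40 interest = $20,155.07; pay $3,552.39 → $16,602.68
Quarter 2: $16,602.68 +$265.64 interest = $16,868.32; pay $3,500.63 → $13,367.69
Quarter 3: $13,367.69 +$213.88 interest = $13,581.57; pay $3,448.87 → $10,132.70
Quarter 4: $10,132.70 +$162.12 interest = $10,294.82; pay $3,397.11 → $6,897.71
Quarter 5: $6,897.71 +$110.36 interest = $7,008.07; pay $3,345.35 → $3,662.72
Quarter 6: $3,662.72 +$58.60 interest = $3,721.32; pay $3,293.59 → $427.73
Quarter 7: $427.73 +$6.84 interest = $434.57; pay $434.57 → $0.00

$0.00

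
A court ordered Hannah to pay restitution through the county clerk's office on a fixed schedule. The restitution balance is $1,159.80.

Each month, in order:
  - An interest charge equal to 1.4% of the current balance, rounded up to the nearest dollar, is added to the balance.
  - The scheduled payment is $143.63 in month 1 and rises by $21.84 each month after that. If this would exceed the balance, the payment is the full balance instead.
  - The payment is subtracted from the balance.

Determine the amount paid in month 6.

$252.83

# | Opening | Interest | Payment | End bal
1 | $1,159.80 | $17.00 | $143.63 | $1,033.17
2 | $1,033.17 | $15.00 | $165.47 | $882.70
3 | $882.70 | $13.00 | $187.31 | $708.39
4 | $708.39 | $10.00 | $209.15 | $509.24
5 | $509.24 | $8.00 | $230.99 | $286.25
6 | $286.25 | $5.00 | $252.83 | $38.42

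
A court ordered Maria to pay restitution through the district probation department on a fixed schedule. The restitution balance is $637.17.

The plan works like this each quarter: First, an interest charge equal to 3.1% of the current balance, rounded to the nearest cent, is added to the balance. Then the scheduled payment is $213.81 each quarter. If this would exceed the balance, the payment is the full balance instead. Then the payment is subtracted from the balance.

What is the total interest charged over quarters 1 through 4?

$42.16

Quarter 1: opening $637.17; interest $19.75 → $656.92; payment $213.81; balance $443.11
Quarter 2: opening $443.11; interest $13.74 → $456.85; payment $213.81; balance $243.04
Quarter 3: opening $243.04; interest $7.53 → $250.57; payment $213.81; balance $36.76
Quarter 4: opening $36.76; interest $1.14 → $37.90; payment $37.90; balance $0.00
Total interest: $19.75 + $13.74 + $7.53 + $1.14 = $42.16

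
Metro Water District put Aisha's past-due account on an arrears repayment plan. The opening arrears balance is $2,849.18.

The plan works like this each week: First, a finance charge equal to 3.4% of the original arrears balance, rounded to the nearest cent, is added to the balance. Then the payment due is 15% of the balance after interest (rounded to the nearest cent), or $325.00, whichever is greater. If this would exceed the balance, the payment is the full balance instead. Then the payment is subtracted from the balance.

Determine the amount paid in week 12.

Week 1: opening $2,849.18; interest $96.87 → $2,946.05; payment $441.91; balance $2,504.14
Week 2: opening $2,504.14; interest $96.87 → $2,601.01; payment $390.15; balance $2,210.86
Week 3: opening $2,210.86; interest $96.87 → $2,307.73; payment $346.16; balance $1,961.57
Week 4: opening $1,961.57; interest $96.87 → $2,058.44; payment $325.00; balance $1,733.44
Week 5: opening $1,733.44; interest $96.87 → $1,830.31; payment $325.00; balance $1,505.31
Week 6: opening $1,505.31; interest $96.87 → $1,602.18; payment $325.00; balance $1,277.18
Week 7: opening $1,277.18; interest $96.87 → $1,374.05; payment $325.00; balance $1,049.05
Week 8: opening $1,049.05; interest $96.87 → $1,145.92; payment $325.00; balance $820.92
Week 9: opening $820.92; interest $96.87 → $917.79; payment $325.00; balance $592.79
Week 10: opening $592.79; interest $96.87 → $689.66; payment $325.00; balance $364.66
Week 11: opening $364.66; interest $96.87 → $461.53; payment $325.00; balance $136.53
Week 12: opening $136.53; interest $96.87 → $233.40; payment $233.40; balance $0.00

$233.40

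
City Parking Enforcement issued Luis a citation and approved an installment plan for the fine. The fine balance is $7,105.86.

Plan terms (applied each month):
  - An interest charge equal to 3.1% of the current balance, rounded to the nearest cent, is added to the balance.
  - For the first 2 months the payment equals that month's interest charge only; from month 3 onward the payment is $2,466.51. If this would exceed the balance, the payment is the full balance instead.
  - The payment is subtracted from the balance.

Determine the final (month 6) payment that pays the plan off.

# | Opening | Interest | Payment | End bal
1 | $7,105.86 | $220.28 | $220.28 | $7,105.86
2 | $7,105.86 | $220.28 | $220.28 | $7,105.86
3 | $7,105.86 | $220.28 | $2,466.51 | $4,859.63
4 | $4,859.63 | $150.65 | $2,466.51 | $2,543.77
5 | $2,543.77 | $78.86 | $2,466.51 | $156.12
6 | $156.12 | $4.84 | $160.96 | $0.00

$160.96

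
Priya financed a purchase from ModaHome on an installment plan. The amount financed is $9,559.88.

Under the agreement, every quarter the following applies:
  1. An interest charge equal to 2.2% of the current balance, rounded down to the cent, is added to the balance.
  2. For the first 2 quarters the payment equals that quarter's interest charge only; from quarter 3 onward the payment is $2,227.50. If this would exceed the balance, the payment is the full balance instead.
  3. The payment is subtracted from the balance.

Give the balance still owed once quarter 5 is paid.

$3,374.20

Quarter 1: opening $9,559.88; interest $210.31 → $9,770.19; payment $210.31; balance $9,559.88
Quarter 2: opening $9,559.88; interest $210.31 → $9,770.19; payment $210.31; balance $9,559.88
Quarter 3: opening $9,559.88; interest $210.31 → $9,770.19; payment $2,227.50; balance $7,542.69
Quarter 4: opening $7,542.69; interest $165.93 → $7,708.62; payment $2,227.50; balance $5,481.12
Quarter 5: opening $5,481.12; interest $120.58 → $5,601.70; payment $2,227.50; balance $3,374.20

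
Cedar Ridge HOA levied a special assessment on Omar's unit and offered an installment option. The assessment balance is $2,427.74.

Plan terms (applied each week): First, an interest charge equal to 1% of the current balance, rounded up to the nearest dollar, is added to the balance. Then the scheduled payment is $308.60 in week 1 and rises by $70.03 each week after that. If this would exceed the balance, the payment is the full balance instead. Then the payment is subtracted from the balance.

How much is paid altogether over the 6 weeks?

# | Opening | Interest | Payment | End bal
1 | $2,427.74 | $25.00 | $308.60 | $2,144.14
2 | $2,144.14 | $22.00 | $378.63 | $1,787.51
3 | $1,787.51 | $18.00 | $448.66 | $1,356.85
4 | $1,356.85 | $14.00 | $518.69 | $852.16
5 | $852.16 | $9.00 | $588.72 | $272.44
6 | $272.44 | $3.00 | $275.44 | $0.00
Total paid: $2,518.74

$2,518.74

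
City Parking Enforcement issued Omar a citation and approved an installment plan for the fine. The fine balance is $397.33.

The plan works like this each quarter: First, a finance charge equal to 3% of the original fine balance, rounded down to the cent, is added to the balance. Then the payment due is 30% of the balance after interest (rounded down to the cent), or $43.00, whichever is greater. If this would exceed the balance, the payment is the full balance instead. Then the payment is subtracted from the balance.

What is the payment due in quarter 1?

$122.77

Quarter 1: opening $397.33; interest $11.91 → $409.24; payment $122.77; balance $286.47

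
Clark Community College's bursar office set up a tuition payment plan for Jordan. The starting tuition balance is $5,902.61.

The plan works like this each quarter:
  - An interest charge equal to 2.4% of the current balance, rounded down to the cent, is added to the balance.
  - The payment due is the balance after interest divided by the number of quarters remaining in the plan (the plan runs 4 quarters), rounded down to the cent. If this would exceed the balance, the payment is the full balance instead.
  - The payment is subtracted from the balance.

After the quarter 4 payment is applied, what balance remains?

# | Opening | Interest | Payment | End bal
1 | $5,902.61 | $141.66 | $1,511.06 | $4,533.21
2 | $4,533.21 | $108.79 | $1,547.33 | $3,094.67
3 | $3,094.67 | $74.27 | $1,584.47 | $1,584.47
4 | $1,584.47 | $38.02 | $1,622.49 | $0.00

$0.00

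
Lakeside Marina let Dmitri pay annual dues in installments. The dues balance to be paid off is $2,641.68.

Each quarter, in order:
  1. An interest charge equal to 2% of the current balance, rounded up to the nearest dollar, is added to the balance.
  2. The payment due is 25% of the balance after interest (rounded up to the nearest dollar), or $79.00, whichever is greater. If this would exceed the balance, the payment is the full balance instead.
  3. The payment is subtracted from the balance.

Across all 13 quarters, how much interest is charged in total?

Quarter 1: opening $2,641.68; interest $53.00 → $2,694.68; payment $674.00; balance $2,020.68
Quarter 2: opening $2,020.68; interest $41.00 → $2,061.68; payment $516.00; balance $1,545.68
Quarter 3: opening $1,545.68; interest $31.00 → $1,576.68; payment $395.00; balance $1,181.68
Quarter 4: opening $1,181.68; interest $24.00 → $1,205.68; payment $302.00; balance $903.68
Quarter 5: opening $903.68; interest $19.00 → $922.68; payment $231.00; balance $691.68
Quarter 6: opening $691.68; interest $14.00 → $705.68; payment $177.00; balance $528.68
Quarter 7: opening $528.68; interest $11.00 → $539.68; payment $135.00; balance $404.68
Quarter 8: opening $404.68; interest $9.00 → $413.68; payment $104.00; balance $309.68
Quarter 9: opening $309.68; interest $7.00 → $316.68; payment $80.00; balance $236.68
Quarter 10: opening $236.68; interest $5.00 → $241.68; payment $79.00; balance $162.68
Quarter 11: opening $162.68; interest $4.00 → $166.68; payment $79.00; balance $87.68
Quarter 12: opening $87.68; interest $2.00 → $89.68; payment $79.00; balance $10.68
Quarter 13: opening $10.68; interest $1.00 → $11.68; payment $11.68; balance $0.00
Total interest: $53.00 + $41.00 + $31.00 + $24.00 + $19.00 + $14.00 + $11.00 + $9.00 + $7.00 + $5.00 + $4.00 + $2.00 + $1.00 = $221.00

$221.00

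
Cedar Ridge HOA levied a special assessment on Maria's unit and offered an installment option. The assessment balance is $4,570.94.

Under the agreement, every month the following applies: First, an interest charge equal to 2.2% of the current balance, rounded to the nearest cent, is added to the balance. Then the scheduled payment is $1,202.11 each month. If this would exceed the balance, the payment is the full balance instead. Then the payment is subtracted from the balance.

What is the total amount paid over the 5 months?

Month 1: opening $4,570.94; interest $100.56 → $4,671.50; payment $1,202.11; balance $3,469.39
Month 2: opening $3,469.39; interest $76.33 → $3,545.72; payment $1,202.11; balance $2,343.61
Month 3: opening $2,343.61; interest $51.56 → $2,395.17; payment $1,202.11; balance $1,193.06
Month 4: opening $1,193.06; interest $26.25 → $1,219.31; payment $1,202.11; balance $17.20
Month 5: opening $17.20; interest $0.38 → $17.58; payment $17.58; balance $0.00
Total paid: $4,826.02

$4,826.02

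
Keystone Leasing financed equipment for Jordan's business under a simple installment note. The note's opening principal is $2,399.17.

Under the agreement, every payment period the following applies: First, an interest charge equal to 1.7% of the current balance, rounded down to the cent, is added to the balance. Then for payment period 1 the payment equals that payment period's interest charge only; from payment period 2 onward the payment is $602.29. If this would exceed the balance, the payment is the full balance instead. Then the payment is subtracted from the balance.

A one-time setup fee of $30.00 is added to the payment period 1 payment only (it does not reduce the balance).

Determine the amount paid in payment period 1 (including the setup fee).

# | Opening | Interest | Payment | Fee | End bal
1 | $2,399.17 | $40.78 | $40.78 | $30.00 | $2,399.17

$70.78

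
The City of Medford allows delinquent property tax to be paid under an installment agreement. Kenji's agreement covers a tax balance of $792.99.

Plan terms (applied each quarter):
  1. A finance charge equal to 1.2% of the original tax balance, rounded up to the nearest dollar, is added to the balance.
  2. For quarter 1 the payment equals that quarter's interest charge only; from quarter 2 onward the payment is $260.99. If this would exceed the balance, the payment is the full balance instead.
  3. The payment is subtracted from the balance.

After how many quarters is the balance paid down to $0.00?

Quarter 1: $792.99 +$10.00 interest = $802.99; pay $10.00 → $792.99
Quarter 2: $792.99 +$10.00 interest = $802.99; pay $260.99 → $542.00
Quarter 3: $542.00 +$10.00 interest = $552.00; pay $260.99 → $291.01
Quarter 4: $291.01 +$10.00 interest = $301.01; pay $260.99 → $40.02
Quarter 5: $40.02 +$10.00 interest = $50.02; pay $50.02 → $0.00
Balance reaches $0.00 in quarter 5.

5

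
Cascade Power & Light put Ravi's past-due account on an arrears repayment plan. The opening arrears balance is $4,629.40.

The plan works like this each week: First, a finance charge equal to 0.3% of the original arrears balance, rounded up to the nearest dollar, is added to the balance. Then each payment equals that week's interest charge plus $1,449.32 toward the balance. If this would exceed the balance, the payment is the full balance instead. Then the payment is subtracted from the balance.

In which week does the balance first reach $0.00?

# | Opening | Interest | Payment | End bal
1 | $4,629.40 | $14.00 | $1,463.32 | $3,180.08
2 | $3,180.08 | $14.00 | $1,463.32 | $1,730.76
3 | $1,730.76 | $14.00 | $1,463.32 | $281.44
4 | $281.44 | $14.00 | $295.44 | $0.00
Balance reaches $0.00 in week 4.

4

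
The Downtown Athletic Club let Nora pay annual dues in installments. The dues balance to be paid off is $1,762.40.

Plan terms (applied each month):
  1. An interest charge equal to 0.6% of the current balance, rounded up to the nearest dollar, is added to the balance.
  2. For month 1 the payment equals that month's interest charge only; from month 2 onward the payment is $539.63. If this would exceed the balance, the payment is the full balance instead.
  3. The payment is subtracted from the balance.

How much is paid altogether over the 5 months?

$1,799.40

Month 1: $1,762.40 +$11.00 interest = $1,773.40; pay $11.00 → $1,762.40
Month 2: $1,762.40 +$11.00 interest = $1,773.40; pay $539.63 → $1,233.77
Month 3: $1,233.77 +$8.00 interest = $1,241.77; pay $539.63 → $702.14
Month 4: $702.14 +$5.00 interest = $707.14; pay $539.63 → $167.51
Month 5: $167.51 +$2.00 interest = $169.51; pay $169.51 → $0.00
Total paid: $1,799.40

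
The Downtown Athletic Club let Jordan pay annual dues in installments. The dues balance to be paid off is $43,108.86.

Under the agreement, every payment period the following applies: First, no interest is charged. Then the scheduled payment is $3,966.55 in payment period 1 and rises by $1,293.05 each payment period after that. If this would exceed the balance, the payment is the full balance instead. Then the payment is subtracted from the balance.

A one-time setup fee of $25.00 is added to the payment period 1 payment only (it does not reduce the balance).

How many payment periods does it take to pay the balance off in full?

Payment period 1: $43,108.86 − $3,966.55 (+ $25.00 fee) → $39,142.31
Payment period 2: $39,142.31 − $5,259.60 → $33,882.71
Payment period 3: $33,882.71 − $6,552.65 → $27,330.06
Payment period 4: $27,330.06 − $7,845.70 → $19,484.36
Payment period 5: $19,484.36 − $9,138.75 → $10,345.61
Payment period 6: $10,345.61 − $10,345.61 → $0.00
Balance reaches $0.00 in payment period 6.

6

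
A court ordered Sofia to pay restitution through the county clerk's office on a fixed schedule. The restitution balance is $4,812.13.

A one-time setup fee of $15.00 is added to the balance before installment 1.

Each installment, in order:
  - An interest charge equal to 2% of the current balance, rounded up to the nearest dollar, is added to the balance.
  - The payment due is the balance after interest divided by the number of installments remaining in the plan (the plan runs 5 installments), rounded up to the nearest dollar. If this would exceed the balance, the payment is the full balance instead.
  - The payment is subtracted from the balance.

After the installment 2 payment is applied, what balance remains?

$3,013.13

# | Opening | Interest | Payment | End bal
1 | $4,827.13 | $97.00 | $985.00 | $3,939.13
2 | $3,939.13 | $79.00 | $1,005.00 | $3,013.13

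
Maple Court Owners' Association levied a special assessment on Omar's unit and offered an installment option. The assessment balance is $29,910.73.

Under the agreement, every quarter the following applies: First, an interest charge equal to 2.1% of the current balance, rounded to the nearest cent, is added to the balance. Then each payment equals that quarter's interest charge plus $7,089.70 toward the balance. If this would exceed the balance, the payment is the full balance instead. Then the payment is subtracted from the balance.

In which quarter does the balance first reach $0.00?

# | Opening | Interest | Payment | End bal
1 | $29,910.73 | $628.13 | $7,717.83 | $22,821.03
2 | $22,821.03 | $479.24 | $7,568.94 | $15,731.33
3 | $15,731.33 | $330.36 | $7,420.06 | $8,641.63
4 | $8,641.63 | $181.47 | $7,271.17 | $1,551.93
5 | $1,551.93 | $32.59 | $1,584.52 | $0.00
Balance reaches $0.00 in quarter 5.

5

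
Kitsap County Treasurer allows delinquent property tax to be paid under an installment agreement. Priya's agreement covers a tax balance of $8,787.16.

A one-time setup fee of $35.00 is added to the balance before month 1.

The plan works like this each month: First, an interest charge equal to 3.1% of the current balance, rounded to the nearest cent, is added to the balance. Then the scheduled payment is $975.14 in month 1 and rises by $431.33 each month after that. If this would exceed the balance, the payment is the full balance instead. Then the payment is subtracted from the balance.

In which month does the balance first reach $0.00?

6

# | Opening | Interest | Payment | End bal
1 | $8,822.16 | $273.49 | $975.14 | $8,120.51
2 | $8,120.51 | $251.74 | $1,406.47 | $6,965.78
3 | $6,965.78 | $215.94 | $1,837.80 | $5,343.92
4 | $5,343.92 | $165.66 | $2,269.13 | $3,240.45
5 | $3,240.45 | $100.45 | $2,700.46 | $640.44
6 | $640.44 | $19.85 | $660.29 | $0.00
Balance reaches $0.00 in month 6.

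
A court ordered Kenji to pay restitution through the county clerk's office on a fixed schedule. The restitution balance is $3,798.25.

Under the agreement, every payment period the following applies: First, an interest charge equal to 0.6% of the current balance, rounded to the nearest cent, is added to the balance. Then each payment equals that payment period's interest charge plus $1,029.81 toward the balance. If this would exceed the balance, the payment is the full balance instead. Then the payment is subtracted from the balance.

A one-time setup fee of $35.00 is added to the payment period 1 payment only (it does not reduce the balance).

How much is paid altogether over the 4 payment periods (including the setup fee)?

Payment period 1: $3,798.25 +$22.79 interest = $3,821.04; pay $1,052.60 (+ $35.00 fee) → $2,768.44
Payment period 2: $2,768.44 +$16.61 interest = $2,785.05; pay $1,046.42 → $1,738.63
Payment period 3: $1,738.63 +$10.43 interest = $1,749.06; pay $1,040.24 → $708.82
Payment period 4: $708.82 +$4.25 interest = $713.07; pay $713.07 → $0.00
Total paid: $3,887.33

$3,887.33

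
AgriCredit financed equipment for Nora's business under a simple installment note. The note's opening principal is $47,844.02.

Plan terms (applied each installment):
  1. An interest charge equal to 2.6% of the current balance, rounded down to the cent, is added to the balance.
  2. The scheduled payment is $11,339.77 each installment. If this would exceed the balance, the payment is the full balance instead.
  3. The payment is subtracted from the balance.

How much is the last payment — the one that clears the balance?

$6,010.58

Installment 1: $47,844.02 +$1,243.94 interest = $49,087.96; pay $11,339.77 → $37,748.19
Installment 2: $37,748.19 +$981.45 interest = $38,729.64; pay $11,339.77 → $27,389.87
Installment 3: $27,389.87 +$712.13 interest = $28,102.00; pay $11,339.77 → $16,762.23
Installment 4: $16,762.23 +$435.81 interest = $17,198.04; pay $11,339.77 → $5,858.27
Installment 5: $5,858.27 +$152.31 interest = $6,010.58; pay $6,010.58 → $0.00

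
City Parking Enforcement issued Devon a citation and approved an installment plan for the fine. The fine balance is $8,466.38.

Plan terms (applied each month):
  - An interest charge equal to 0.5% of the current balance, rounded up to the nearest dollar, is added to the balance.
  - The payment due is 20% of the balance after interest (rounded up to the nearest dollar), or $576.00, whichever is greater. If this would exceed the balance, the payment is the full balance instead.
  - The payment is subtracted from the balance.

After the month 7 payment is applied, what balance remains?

$1,719.38

Month 1: opening $8,466.38; interest $43.00 → $8,509.38; payment $1,702.00; balance $6,807.38
Month 2: opening $6,807.38; interest $35.00 → $6,842.38; payment $1,369.00; balance $5,473.38
Month 3: opening $5,473.38; interest $28.00 → $5,501.38; payment $1,101.00; balance $4,400.38
Month 4: opening $4,400.38; interest $23.00 → $4,423.38; payment $885.00; balance $3,538.38
Month 5: opening $3,538.38; interest $18.00 → $3,556.38; payment $712.00; balance $2,844.38
Month 6: opening $2,844.38; interest $15.00 → $2,859.38; payment $576.00; balance $2,283.38
Month 7: opening $2,283.38; interest $12.00 → $2,295.38; payment $576.00; balance $1,719.38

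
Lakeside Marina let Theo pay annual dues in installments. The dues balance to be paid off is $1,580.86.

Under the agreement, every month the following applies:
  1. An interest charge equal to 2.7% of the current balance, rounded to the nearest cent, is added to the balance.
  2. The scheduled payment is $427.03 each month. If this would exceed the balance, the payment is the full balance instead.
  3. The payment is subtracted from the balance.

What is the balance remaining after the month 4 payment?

$0.00

Month 1: opening $1,580.86; interest $42.68 → $1,623.54; payment $427.03; balance $1,196.51
Month 2: opening $1,196.51; interest $32.31 → $1,228.82; payment $427.03; balance $801.79
Month 3: opening $801.79; interest $21.65 → $823.44; payment $427.03; balance $396.41
Month 4: opening $396.41; interest $10.70 → $407.11; payment $407.11; balance $0.00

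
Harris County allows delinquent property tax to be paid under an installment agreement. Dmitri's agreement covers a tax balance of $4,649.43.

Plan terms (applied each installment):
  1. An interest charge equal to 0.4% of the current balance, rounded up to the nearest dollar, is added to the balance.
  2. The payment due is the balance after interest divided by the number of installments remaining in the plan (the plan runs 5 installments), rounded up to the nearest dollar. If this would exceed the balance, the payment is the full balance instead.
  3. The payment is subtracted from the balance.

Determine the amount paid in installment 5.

$948.43

Installment 1: opening $4,649.43; interest $19.00 → $4,668.43; payment $934.00; balance $3,734.43
Installment 2: opening $3,734.43; interest $15.00 → $3,749.43; payment $938.00; balance $2,811.43
Installment 3: opening $2,811.43; interest $12.00 → $2,823.43; payment $942.00; balance $1,881.43
Installment 4: opening $1,881.43; interest $8.00 → $1,889.43; payment $945.00; balance $944.43
Installment 5: opening $944.43; interest $4.00 → $948.43; payment $948.43; balance $0.00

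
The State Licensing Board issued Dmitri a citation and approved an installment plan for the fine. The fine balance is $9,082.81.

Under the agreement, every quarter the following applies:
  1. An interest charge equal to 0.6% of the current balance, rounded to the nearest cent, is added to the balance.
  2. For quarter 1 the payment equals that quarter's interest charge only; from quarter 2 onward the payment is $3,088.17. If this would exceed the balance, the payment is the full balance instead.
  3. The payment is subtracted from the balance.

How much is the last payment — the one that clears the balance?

Quarter 1: opening $9,082.81; interest $54.50 → $9,137.31; payment $54.50; balance $9,082.81
Quarter 2: opening $9,082.81; interest $54.50 → $9,137.31; payment $3,088.17; balance $6,049.14
Quarter 3: opening $6,049.14; interest $36.29 → $6,085.43; payment $3,088.17; balance $2,997.26
Quarter 4: opening $2,997.26; interest $17.98 → $3,015.24; payment $3,015.24; balance $0.00

$3,015.24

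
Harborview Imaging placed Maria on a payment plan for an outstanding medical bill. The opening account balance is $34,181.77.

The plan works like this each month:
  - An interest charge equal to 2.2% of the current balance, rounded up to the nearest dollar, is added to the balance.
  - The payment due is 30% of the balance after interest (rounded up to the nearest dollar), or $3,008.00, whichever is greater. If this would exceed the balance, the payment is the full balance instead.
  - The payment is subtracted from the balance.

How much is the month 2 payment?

Month 1: opening $34,181.77; interest $752.00 → $34,933.77; payment $10,481.00; balance $24,452.77
Month 2: opening $24,452.77; interest $538.00 → $24,990.77; payment $7,498.00; balance $17,492.77

$7,498.00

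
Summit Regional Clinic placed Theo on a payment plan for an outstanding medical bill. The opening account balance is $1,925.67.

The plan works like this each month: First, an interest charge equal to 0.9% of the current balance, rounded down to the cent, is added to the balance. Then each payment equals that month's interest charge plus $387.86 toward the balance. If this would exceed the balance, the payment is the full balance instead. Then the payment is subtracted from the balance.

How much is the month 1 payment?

$405.19

# | Opening | Interest | Payment | End bal
1 | $1,925.67 | $17.33 | $405.19 | $1,537.81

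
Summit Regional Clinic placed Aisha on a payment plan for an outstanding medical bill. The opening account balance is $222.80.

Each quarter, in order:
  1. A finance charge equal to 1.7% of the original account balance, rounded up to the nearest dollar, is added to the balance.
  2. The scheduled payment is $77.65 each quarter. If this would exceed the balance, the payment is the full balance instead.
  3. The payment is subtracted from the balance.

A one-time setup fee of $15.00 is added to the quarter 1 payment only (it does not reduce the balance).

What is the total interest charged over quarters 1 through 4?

# | Opening | Interest | Payment | Fee | End bal
1 | $222.80 | $4.00 | $77.65 | $15.00 | $149.15
2 | $149.15 | $4.00 | $77.65 | — | $75.50
3 | $75.50 | $4.00 | $77.65 | — | $1.85
4 | $1.85 | $4.00 | $5.85 | — | $0.00
Total interest: $4.00 + $4.00 + $4.00 + $4.00 = $16.00

$16.00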